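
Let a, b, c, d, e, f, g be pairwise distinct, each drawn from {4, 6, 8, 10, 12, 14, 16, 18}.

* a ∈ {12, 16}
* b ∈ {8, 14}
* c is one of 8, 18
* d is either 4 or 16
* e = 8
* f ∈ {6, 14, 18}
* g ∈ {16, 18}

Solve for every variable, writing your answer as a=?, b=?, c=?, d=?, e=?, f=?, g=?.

e has just one choice, so e = 8. So b, c can't be 8.
b has just one choice, so b = 14. So f can't be 14.
c must be 18 (only option left). So f, g can't be 18.
f's domain is down to {6}, so f = 6.
g has just one choice, so g = 16. So a, d can't be 16.
a has just one choice, so a = 12.
d has just one choice, so d = 4.

a=12, b=14, c=18, d=4, e=8, f=6, g=16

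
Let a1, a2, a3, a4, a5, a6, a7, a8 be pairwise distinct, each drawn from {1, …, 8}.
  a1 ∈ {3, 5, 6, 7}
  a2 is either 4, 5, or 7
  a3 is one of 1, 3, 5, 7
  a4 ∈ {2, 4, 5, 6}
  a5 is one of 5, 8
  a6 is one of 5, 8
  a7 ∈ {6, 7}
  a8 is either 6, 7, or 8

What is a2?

Among the 8 variables, 1 fits only a3 (and all 8 values in {1, 2, 3, 4, 5, 6, 7, 8} must be used), so a3 = 1.
Among the 7 still-open variables, 2 fits only a4 (and all 7 values in {2, 3, 4, 5, 6, 7, 8} must be used), so a4 = 2.
Among the 6 still-open variables, 3 fits only a1 (and all 6 values in {3, 4, 5, 6, 7, 8} must be used), so a1 = 3.
The 5 still-open variables draw from only 5 values {4, 5, 6, 7, 8}, so each is used; only a2 can be 4, hence a2 = 4.

4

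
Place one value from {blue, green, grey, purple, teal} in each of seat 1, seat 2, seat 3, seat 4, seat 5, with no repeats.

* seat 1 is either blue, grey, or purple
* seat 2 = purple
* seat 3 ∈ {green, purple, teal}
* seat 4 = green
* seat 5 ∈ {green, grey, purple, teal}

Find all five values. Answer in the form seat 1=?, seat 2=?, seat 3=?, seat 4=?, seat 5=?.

seat 2's domain is down to {purple}, so seat 2 = purple. Eliminate purple elsewhere: seat 1, seat 3, seat 5.
seat 4's domain is down to {green}, so seat 4 = green. Remove green from seat 3, seat 5.
seat 3 has just one choice, so seat 3 = teal. Eliminate teal elsewhere: seat 5.
seat 5's domain is down to {grey}, so seat 5 = grey. Remove grey from seat 1.
That leaves seat 1 = blue.

seat 1=blue, seat 2=purple, seat 3=teal, seat 4=green, seat 5=grey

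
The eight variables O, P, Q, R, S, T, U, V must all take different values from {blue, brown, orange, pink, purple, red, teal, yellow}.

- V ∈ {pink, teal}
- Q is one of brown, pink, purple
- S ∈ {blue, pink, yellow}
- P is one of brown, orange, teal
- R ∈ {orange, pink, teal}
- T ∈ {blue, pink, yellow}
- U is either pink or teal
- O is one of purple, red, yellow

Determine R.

Among the 8 variables, red fits only O (and all 8 values in {blue, brown, orange, pink, purple, red, teal, yellow} must be used), so O = red.
The 7 still-open variables together cover exactly {blue, brown, orange, pink, purple, teal, yellow} — 7 values for 7 variables — and purple appears only in Q's list, so Q = purple.
The 6 still-open variables together cover exactly {blue, brown, orange, pink, teal, yellow} — 6 values for 6 variables — and brown appears only in P's list, so P = brown.
Among the 5 still-open variables, orange fits only R (and all 5 values in {blue, orange, pink, teal, yellow} must be used), so R = orange.

orange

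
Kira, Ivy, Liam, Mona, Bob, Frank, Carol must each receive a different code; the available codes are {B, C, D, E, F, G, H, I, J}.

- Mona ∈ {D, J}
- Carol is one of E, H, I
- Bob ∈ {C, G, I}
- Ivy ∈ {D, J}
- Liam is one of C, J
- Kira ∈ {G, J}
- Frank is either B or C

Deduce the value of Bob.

Ivy and Mona share exactly the 2 values {D, J}; by pigeonhole those values go to them, so strike D, J from Kira, Liam.
Kira's domain is down to {G}, so Kira = G. Eliminate G elsewhere: Bob.
That leaves Liam = C. Remove C from Bob, Frank.
So Bob = I.

I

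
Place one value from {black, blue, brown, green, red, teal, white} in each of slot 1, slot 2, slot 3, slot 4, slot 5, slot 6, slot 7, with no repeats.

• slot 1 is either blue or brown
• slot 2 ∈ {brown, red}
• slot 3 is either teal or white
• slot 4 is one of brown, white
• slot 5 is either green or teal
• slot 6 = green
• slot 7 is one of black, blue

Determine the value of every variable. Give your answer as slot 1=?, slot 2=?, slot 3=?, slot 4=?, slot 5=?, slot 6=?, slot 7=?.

slot 1=blue, slot 2=red, slot 3=white, slot 4=brown, slot 5=teal, slot 6=green, slot 7=black

slot 6 must be green (only option left). So slot 5 can't be green.
slot 5 has just one choice, so slot 5 = teal. Eliminate teal elsewhere: slot 3.
slot 3 must be white (only option left). Eliminate white elsewhere: slot 4.
slot 4 must be brown (only option left). So slot 1, slot 2 can't be brown.
slot 1 must be blue (only option left). So slot 7 can't be blue.
That leaves slot 2 = red.
slot 7's domain is down to {black}, so slot 7 = black.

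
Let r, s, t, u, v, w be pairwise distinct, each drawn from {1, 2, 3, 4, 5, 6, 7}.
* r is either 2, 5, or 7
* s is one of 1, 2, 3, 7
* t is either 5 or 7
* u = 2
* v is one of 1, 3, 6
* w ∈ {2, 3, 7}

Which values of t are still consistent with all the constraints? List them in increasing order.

u's domain is down to {2}, so u = 2. Strike 2 from r, s, w.
The 5 still-open variables draw from only 5 values {1, 3, 5, 6, 7}, so each is used; only v can be 6, hence v = 6.
The 4 still-open variables together cover exactly {1, 3, 5, 7} — 4 values for 4 variables — and 1 appears only in s's list, so s = 1.
Among the 3 still-open variables, 3 fits only w (and all 3 values in {3, 5, 7} must be used), so w = 3.
No further eliminations apply; t can still be any of 5, 7.

5, 7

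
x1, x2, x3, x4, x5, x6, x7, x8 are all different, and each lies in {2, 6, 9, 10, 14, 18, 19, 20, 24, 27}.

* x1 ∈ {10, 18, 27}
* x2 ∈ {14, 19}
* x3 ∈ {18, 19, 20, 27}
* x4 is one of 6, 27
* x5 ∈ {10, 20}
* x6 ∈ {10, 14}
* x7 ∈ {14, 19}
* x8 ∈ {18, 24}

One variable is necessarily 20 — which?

Among the 8 variables, 6 fits only x4 (and all 8 values in {6, 10, 14, 18, 19, 20, 24, 27} must be used), so x4 = 6.
The 7 still-open variables together cover exactly {10, 14, 18, 19, 20, 24, 27} — 7 values for 7 variables — and 24 appears only in x8's list, so x8 = 24.
x2 and x7 between them cover only {14, 19} — a naked pair. Remove those values from x3, x6.
x6 has just one choice, so x6 = 10. Remove 10 from x1, x5.
So 20 goes to x5.

x5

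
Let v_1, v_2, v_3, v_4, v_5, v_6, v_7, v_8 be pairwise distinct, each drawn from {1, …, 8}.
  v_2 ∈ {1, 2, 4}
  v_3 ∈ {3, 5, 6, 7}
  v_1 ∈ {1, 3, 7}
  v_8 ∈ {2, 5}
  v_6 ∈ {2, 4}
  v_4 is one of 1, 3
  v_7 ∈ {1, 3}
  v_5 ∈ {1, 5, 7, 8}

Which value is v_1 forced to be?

7

The 8 variables together cover exactly {1, 2, 3, 4, 5, 6, 7, 8} — 8 values for 8 variables — and 6 appears only in v_3's list, so v_3 = 6.
The 7 still-open variables draw from only 7 values {1, 2, 3, 4, 5, 7, 8}, so each is used; only v_5 can be 8, hence v_5 = 8.
The 6 still-open variables together cover exactly {1, 2, 3, 4, 5, 7} — 6 values for 6 variables — and 5 appears only in v_8's list, so v_8 = 5.
Among the 5 still-open variables, 7 fits only v_1 (and all 5 values in {1, 2, 3, 4, 7} must be used), so v_1 = 7.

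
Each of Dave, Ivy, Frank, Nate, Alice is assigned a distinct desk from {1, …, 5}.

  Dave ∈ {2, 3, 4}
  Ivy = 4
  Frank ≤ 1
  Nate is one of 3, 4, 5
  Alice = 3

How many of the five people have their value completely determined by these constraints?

5

Ivy has just one choice, so Ivy = 4. So Dave, Nate can't be 4.
Frank has just one choice, so Frank = 1.
That leaves Alice = 3. So Dave, Nate can't be 3.
Dave must be 2 (only option left).
Nate has just one choice, so Nate = 5.
Every person is fixed: Dave=2, Ivy=4, Frank=1, Nate=5, Alice=3. That makes 5.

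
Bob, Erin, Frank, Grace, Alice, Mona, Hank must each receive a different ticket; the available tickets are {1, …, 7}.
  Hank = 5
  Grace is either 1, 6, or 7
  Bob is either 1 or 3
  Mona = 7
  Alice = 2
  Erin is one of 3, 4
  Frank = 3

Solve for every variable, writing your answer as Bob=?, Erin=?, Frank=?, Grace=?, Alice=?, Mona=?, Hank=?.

Bob=1, Erin=4, Frank=3, Grace=6, Alice=2, Mona=7, Hank=5

Frank's domain is down to {3}, so Frank = 3. Remove 3 from Bob, Erin.
Alice has just one choice, so Alice = 2.
That leaves Mona = 7. Strike 7 from Grace.
Hank has just one choice, so Hank = 5.
Bob must be 1 (only option left). Remove 1 from Grace.
Erin has just one choice, so Erin = 4.
Grace has just one choice, so Grace = 6.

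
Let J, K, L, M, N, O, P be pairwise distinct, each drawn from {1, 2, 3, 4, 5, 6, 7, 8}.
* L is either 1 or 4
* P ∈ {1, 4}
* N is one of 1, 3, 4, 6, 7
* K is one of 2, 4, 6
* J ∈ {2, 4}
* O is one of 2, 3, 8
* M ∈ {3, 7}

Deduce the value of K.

6

The 7 variables draw from only 7 values {1, 2, 3, 4, 6, 7, 8}, so each is used; only O can be 8, hence O = 8.
L and P share exactly the 2 values {1, 4}; by pigeonhole those values go to them, so strike 1, 4 from J, K, N.
That leaves J = 2. Strike 2 from K.
So K = 6.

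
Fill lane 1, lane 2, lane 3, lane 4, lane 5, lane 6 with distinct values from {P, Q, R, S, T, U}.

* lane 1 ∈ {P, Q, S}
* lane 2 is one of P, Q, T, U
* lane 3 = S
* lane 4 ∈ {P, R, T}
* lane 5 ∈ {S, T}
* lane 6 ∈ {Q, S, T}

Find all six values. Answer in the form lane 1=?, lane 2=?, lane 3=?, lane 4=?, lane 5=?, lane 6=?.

lane 3 must be S (only option left). So lane 1, lane 5, lane 6 can't be S.
lane 5 has just one choice, so lane 5 = T. Remove T from lane 2, lane 4, lane 6.
lane 6 has just one choice, so lane 6 = Q. So lane 1, lane 2 can't be Q.
lane 1's domain is down to {P}, so lane 1 = P. Strike P from lane 2, lane 4.
lane 2 has just one choice, so lane 2 = U.
That leaves lane 4 = R.

lane 1=P, lane 2=U, lane 3=S, lane 4=R, lane 5=T, lane 6=Q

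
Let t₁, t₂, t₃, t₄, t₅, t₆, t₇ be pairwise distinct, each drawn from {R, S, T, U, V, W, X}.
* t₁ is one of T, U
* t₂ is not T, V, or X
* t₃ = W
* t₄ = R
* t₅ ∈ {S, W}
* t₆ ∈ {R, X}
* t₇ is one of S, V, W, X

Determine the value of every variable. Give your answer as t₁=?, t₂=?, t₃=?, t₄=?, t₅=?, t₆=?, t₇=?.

t₁=T, t₂=U, t₃=W, t₄=R, t₅=S, t₆=X, t₇=V

t₃'s domain is down to {W}, so t₃ = W. So t₂, t₅, t₇ can't be W.
t₄'s domain is down to {R}, so t₄ = R. Strike R from t₂, t₆.
t₅ must be S (only option left). Remove S from t₂, t₇.
t₆'s domain is down to {X}, so t₆ = X. So t₇ can't be X.
t₇ has just one choice, so t₇ = V.
That leaves t₂ = U. Remove U from t₁.
That leaves t₁ = T.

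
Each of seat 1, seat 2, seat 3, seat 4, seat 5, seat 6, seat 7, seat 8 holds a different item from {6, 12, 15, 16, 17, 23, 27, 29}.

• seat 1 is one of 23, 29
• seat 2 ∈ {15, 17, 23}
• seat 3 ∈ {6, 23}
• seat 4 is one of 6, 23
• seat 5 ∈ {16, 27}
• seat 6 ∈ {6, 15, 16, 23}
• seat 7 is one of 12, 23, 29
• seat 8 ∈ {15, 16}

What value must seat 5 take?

Among the 8 variables, 12 fits only seat 7 (and all 8 values in {6, 12, 15, 16, 17, 23, 27, 29} must be used), so seat 7 = 12.
The 7 still-open variables draw from only 7 values {6, 15, 16, 17, 23, 27, 29}, so each is used; only seat 2 can be 17, hence seat 2 = 17.
Among the 6 still-open variables, 27 fits only seat 5 (and all 6 values in {6, 15, 16, 23, 27, 29} must be used), so seat 5 = 27.

27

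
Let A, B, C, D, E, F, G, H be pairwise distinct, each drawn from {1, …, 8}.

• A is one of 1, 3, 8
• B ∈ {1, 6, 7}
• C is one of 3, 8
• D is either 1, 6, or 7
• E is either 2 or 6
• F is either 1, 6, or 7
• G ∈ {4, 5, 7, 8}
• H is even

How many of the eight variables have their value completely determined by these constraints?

3

Among the 8 variables, 5 fits only G (and all 8 values in {1, 2, 3, 4, 5, 6, 7, 8} must be used), so G = 5.
The 7 still-open variables draw from only 7 values {1, 2, 3, 4, 6, 7, 8}, so each is used; only H can be 4, hence H = 4.
The 6 still-open variables draw from only 6 values {1, 2, 3, 6, 7, 8}, so each is used; only E can be 2, hence E = 2.
The 3 variables B, D, F are confined to {1, 6, 7}, which locks those values in; drop them from A.
Determined: E=2, G=5, H=4. The other variables each still have more than one consistent value. That makes 3.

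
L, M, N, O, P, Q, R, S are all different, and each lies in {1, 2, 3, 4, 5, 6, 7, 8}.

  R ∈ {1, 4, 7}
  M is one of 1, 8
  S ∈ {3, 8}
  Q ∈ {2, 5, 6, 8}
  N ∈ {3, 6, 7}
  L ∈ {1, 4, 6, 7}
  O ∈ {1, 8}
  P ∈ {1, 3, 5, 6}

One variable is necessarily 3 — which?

The 8 variables draw from only 8 values {1, 2, 3, 4, 5, 6, 7, 8}, so each is used; only Q can be 2, hence Q = 2.
The 7 still-open variables draw from only 7 values {1, 3, 4, 5, 6, 7, 8}, so each is used; only P can be 5, hence P = 5.
M and O share exactly the 2 values {1, 8}; by pigeonhole those values go to them, so strike 1, 8 from L, R, S.
So 3 goes to S.

S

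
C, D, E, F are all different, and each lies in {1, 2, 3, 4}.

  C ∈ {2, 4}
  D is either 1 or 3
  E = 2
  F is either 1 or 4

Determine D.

E has just one choice, so E = 2. Remove 2 from C.
C has just one choice, so C = 4. Eliminate 4 elsewhere: F.
F must be 1 (only option left). Eliminate 1 elsewhere: D.
So D = 3.

3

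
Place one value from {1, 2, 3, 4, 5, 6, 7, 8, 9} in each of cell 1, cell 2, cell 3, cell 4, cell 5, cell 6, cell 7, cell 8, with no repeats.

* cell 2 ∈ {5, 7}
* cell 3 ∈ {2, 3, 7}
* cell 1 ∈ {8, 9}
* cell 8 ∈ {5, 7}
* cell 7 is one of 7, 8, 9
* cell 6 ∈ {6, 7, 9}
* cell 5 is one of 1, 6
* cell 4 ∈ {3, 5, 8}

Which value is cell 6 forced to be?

The 8 variables draw from only 8 values {1, 2, 3, 5, 6, 7, 8, 9}, so each is used; only cell 5 can be 1, hence cell 5 = 1.
The 7 still-open variables draw from only 7 values {2, 3, 5, 6, 7, 8, 9}, so each is used; only cell 3 can be 2, hence cell 3 = 2.
The 6 still-open variables together cover exactly {3, 5, 6, 7, 8, 9} — 6 values for 6 variables — and 3 appears only in cell 4's list, so cell 4 = 3.
The 5 still-open variables together cover exactly {5, 6, 7, 8, 9} — 5 values for 5 variables — and 6 appears only in cell 6's list, so cell 6 = 6.

6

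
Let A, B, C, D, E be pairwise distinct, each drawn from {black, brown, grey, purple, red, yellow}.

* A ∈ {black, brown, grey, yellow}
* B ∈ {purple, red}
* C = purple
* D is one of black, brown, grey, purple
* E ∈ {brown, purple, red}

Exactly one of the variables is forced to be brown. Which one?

C must be purple (only option left). Remove purple from B, D, E.
B must be red (only option left). So E can't be red.
So brown goes to E.

E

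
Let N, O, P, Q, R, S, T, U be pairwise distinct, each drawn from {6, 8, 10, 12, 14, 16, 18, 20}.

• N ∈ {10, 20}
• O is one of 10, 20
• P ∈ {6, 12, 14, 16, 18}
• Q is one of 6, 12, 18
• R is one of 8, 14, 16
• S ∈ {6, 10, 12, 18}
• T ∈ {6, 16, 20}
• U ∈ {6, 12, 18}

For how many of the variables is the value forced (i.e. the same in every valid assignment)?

3

Among the 8 variables, 8 fits only R (and all 8 values in {6, 8, 10, 12, 14, 16, 18, 20} must be used), so R = 8.
The 7 still-open variables together cover exactly {6, 10, 12, 14, 16, 18, 20} — 7 values for 7 variables — and 14 appears only in P's list, so P = 14.
Among the 6 still-open variables, 16 fits only T (and all 6 values in {6, 10, 12, 16, 18, 20} must be used), so T = 16.
N and O between them cover only {10, 20} — a naked pair. Remove those values from S.
Determined: P=14, R=8, T=16. The other variables each still have more than one consistent value. That makes 3.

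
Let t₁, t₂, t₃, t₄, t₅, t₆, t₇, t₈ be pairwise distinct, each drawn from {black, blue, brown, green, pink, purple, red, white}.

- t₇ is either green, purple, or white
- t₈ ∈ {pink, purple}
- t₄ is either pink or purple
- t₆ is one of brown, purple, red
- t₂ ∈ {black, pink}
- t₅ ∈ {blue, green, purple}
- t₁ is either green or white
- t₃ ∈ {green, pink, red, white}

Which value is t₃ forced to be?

The 8 variables together cover exactly {black, blue, brown, green, pink, purple, red, white} — 8 values for 8 variables — and black appears only in t₂'s list, so t₂ = black.
The 7 still-open variables draw from only 7 values {blue, brown, green, pink, purple, red, white}, so each is used; only t₅ can be blue, hence t₅ = blue.
The 6 still-open variables together cover exactly {brown, green, pink, purple, red, white} — 6 values for 6 variables — and brown appears only in t₆'s list, so t₆ = brown.
Among the 5 still-open variables, red fits only t₃ (and all 5 values in {green, pink, purple, red, white} must be used), so t₃ = red.

red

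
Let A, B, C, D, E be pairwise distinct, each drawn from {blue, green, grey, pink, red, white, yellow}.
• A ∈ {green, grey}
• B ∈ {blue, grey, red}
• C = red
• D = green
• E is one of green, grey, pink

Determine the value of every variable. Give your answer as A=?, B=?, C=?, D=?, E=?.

A=grey, B=blue, C=red, D=green, E=pink

C's domain is down to {red}, so C = red. Remove red from B.
That leaves D = green. So A, E can't be green.
That leaves A = grey. Remove grey from B, E.
B must be blue (only option left).
That leaves E = pink.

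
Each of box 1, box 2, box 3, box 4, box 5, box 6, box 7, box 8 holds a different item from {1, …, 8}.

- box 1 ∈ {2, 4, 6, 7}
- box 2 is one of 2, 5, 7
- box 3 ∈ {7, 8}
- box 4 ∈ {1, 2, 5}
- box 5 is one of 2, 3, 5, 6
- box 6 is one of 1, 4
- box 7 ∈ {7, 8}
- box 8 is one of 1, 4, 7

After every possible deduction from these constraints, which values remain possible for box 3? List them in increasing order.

Among the 8 variables, 3 fits only box 5 (and all 8 values in {1, 2, 3, 4, 5, 6, 7, 8} must be used), so box 5 = 3.
Among the 7 still-open variables, 6 fits only box 1 (and all 7 values in {1, 2, 4, 5, 6, 7, 8} must be used), so box 1 = 6.
box 3 and box 7 share exactly the 2 values {7, 8}; by pigeonhole those values go to them, so strike 7, 8 from box 2, box 8.
box 6 and box 8 share exactly the 2 values {1, 4}; by pigeonhole those values go to them, so strike 1, 4 from box 4.
No further eliminations apply; box 3 can still be any of 7, 8.

7, 8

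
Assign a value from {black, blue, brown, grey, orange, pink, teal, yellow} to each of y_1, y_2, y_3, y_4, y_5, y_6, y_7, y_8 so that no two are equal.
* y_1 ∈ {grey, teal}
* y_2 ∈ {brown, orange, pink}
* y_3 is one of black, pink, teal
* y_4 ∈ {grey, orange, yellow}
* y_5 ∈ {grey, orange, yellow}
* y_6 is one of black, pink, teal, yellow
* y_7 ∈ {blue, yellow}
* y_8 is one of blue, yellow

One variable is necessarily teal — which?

y_1

The 8 variables draw from only 8 values {black, blue, brown, grey, orange, pink, teal, yellow}, so each is used; only y_2 can be brown, hence y_2 = brown.
The 2 variables y_7 and y_8 are confined to {blue, yellow}, which locks those values in; drop them from y_4, y_5, y_6.
y_4 and y_5 share exactly the 2 values {grey, orange}; by pigeonhole those values go to them, so strike grey, orange from y_1.
So teal goes to y_1.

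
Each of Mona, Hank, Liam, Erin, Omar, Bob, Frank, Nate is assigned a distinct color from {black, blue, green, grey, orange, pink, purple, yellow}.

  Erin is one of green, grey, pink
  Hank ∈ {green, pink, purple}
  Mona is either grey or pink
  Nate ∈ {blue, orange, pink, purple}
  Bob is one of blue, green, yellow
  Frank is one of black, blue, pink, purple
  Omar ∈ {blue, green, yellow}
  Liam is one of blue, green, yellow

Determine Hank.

purple

Among the 8 variables, black fits only Frank (and all 8 values in {black, blue, green, grey, orange, pink, purple, yellow} must be used), so Frank = black.
The 7 still-open variables draw from only 7 values {blue, green, grey, orange, pink, purple, yellow}, so each is used; only Nate can be orange, hence Nate = orange.
The 6 still-open variables draw from only 6 values {blue, green, grey, pink, purple, yellow}, so each is used; only Hank can be purple, hence Hank = purple.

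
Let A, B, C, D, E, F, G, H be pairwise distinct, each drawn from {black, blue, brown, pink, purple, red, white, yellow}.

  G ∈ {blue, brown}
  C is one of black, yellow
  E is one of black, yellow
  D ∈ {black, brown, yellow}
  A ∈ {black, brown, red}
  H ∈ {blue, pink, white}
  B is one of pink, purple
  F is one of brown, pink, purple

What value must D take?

Among the 8 variables, red fits only A (and all 8 values in {black, blue, brown, pink, purple, red, white, yellow} must be used), so A = red.
The 7 still-open variables draw from only 7 values {black, blue, brown, pink, purple, white, yellow}, so each is used; only H can be white, hence H = white.
The 6 still-open variables together cover exactly {black, blue, brown, pink, purple, yellow} — 6 values for 6 variables — and blue appears only in G's list, so G = blue.
C and E between them cover only {black, yellow} — a naked pair. Remove those values from D.
So D = brown.

brown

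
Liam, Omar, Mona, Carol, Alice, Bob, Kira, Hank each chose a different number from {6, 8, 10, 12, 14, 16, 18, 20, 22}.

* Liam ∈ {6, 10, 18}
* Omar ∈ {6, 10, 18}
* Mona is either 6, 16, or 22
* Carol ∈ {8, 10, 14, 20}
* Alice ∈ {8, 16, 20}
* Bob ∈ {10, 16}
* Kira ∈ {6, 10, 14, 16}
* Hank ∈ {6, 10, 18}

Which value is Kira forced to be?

14

Among the 8 variables, 22 fits only Mona (and all 8 values in {6, 8, 10, 14, 16, 18, 20, 22} must be used), so Mona = 22.
Liam, Omar, Hank between them cover only {6, 10, 18} — a naked triple. Remove those values from Carol, Bob, Kira.
Bob has just one choice, so Bob = 16. Remove 16 from Alice, Kira.
So Kira = 14.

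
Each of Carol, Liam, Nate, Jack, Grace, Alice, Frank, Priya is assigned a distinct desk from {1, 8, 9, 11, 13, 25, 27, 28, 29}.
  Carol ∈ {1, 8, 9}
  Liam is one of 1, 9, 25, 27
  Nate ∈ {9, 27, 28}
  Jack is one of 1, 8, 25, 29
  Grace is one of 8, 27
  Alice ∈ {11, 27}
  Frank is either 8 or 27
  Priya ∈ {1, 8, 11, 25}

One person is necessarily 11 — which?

The 8 variables together cover exactly {1, 8, 9, 11, 25, 27, 28, 29} — 8 values for 8 variables — and 28 appears only in Nate's list, so Nate = 28.
The 7 still-open variables draw from only 7 values {1, 8, 9, 11, 25, 27, 29}, so each is used; only Jack can be 29, hence Jack = 29.
The 2 variables Grace and Frank are confined to {8, 27}, which locks those values in; drop them from Carol, Liam, Alice, Priya.
So 11 goes to Alice.

Alice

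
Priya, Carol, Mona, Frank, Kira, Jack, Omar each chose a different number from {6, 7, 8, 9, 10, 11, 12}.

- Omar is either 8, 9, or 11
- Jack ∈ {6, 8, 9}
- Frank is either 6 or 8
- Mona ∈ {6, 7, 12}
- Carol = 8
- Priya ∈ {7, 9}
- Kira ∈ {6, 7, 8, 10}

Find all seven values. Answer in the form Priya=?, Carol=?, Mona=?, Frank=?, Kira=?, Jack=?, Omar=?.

Priya=7, Carol=8, Mona=12, Frank=6, Kira=10, Jack=9, Omar=11

Carol's domain is down to {8}, so Carol = 8. Eliminate 8 elsewhere: Frank, Kira, Jack, Omar.
Frank must be 6 (only option left). Eliminate 6 elsewhere: Mona, Kira, Jack.
Jack must be 9 (only option left). Remove 9 from Priya, Omar.
Omar has just one choice, so Omar = 11.
That leaves Priya = 7. Strike 7 from Mona, Kira.
Mona's domain is down to {12}, so Mona = 12.
Kira must be 10 (only option left).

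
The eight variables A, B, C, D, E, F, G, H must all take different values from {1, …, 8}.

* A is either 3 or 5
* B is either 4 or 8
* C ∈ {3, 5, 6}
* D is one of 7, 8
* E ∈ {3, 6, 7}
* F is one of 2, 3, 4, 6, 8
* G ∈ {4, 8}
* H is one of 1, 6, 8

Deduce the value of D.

Among the 8 variables, 1 fits only H (and all 8 values in {1, 2, 3, 4, 5, 6, 7, 8} must be used), so H = 1.
The 7 still-open variables draw from only 7 values {2, 3, 4, 5, 6, 7, 8}, so each is used; only F can be 2, hence F = 2.
The 2 variables B and G are confined to {4, 8}, which locks those values in; drop them from D.
So D = 7.

7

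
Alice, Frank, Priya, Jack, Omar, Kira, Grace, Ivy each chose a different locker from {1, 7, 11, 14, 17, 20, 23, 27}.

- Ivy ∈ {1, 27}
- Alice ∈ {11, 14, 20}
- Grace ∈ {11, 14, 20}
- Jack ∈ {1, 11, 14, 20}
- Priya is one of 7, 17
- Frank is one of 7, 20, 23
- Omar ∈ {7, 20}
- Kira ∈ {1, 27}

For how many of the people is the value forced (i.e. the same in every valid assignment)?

The 8 variables together cover exactly {1, 7, 11, 14, 17, 20, 23, 27} — 8 values for 8 variables — and 17 appears only in Priya's list, so Priya = 17.
The 7 still-open variables together cover exactly {1, 7, 11, 14, 20, 23, 27} — 7 values for 7 variables — and 23 appears only in Frank's list, so Frank = 23.
The 6 still-open variables draw from only 6 values {1, 7, 11, 14, 20, 27}, so each is used; only Omar can be 7, hence Omar = 7.
The 2 variables Kira and Ivy are confined to {1, 27}, which locks those values in; drop them from Jack.
Determined: Frank=23, Priya=17, Omar=7. The other people each still have more than one consistent value. That makes 3.

3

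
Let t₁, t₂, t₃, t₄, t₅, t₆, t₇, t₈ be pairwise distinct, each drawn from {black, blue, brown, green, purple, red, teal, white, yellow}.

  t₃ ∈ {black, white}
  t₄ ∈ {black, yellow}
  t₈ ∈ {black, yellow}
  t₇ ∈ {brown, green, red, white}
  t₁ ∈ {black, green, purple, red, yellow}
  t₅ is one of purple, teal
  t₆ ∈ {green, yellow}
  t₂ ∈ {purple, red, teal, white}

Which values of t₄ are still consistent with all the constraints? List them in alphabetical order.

The 8 variables draw from only 8 values {black, brown, green, purple, red, teal, white, yellow}, so each is used; only t₇ can be brown, hence t₇ = brown.
t₄ and t₈ between them cover only {black, yellow} — a naked pair. Remove those values from t₁, t₃, t₆.
That leaves t₃ = white. Eliminate white elsewhere: t₂.
t₆ has just one choice, so t₆ = green. Eliminate green elsewhere: t₁.
No further eliminations apply; t₄ can still be any of black, yellow.

black, yellow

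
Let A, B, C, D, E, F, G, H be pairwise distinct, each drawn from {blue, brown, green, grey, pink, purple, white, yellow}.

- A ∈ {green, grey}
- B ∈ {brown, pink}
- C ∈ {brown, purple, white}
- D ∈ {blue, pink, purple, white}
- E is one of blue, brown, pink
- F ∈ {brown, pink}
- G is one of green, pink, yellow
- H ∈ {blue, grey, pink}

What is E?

blue

The 8 variables together cover exactly {blue, brown, green, grey, pink, purple, white, yellow} — 8 values for 8 variables — and yellow appears only in G's list, so G = yellow.
The 7 still-open variables together cover exactly {blue, brown, green, grey, pink, purple, white} — 7 values for 7 variables — and green appears only in A's list, so A = green.
The 6 still-open variables draw from only 6 values {blue, brown, grey, pink, purple, white}, so each is used; only H can be grey, hence H = grey.
The 2 variables B and F are confined to {brown, pink}, which locks those values in; drop them from C, D, E.
So E = blue.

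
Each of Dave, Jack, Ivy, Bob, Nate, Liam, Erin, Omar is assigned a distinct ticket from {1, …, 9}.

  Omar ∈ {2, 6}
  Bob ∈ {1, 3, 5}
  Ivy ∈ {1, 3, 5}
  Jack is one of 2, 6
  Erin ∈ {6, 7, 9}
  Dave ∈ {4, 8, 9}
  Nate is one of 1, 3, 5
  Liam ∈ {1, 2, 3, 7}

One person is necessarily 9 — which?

Erin

Jack and Omar between them cover only {2, 6} — a naked pair. Remove those values from Liam, Erin.
Ivy, Bob, Nate share exactly the 3 values {1, 3, 5}; by pigeonhole those values go to them, so strike 1, 3, 5 from Liam.
Liam has just one choice, so Liam = 7. Eliminate 7 elsewhere: Erin.
So 9 goes to Erin.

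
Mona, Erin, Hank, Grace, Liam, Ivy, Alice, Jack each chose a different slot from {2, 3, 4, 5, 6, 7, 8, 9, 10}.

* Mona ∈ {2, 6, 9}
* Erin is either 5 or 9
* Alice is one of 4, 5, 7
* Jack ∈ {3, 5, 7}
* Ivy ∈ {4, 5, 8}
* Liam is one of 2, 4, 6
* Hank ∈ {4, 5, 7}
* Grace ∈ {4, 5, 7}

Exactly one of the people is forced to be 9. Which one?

Erin

Among the 8 variables, 3 fits only Jack (and all 8 values in {2, 3, 4, 5, 6, 7, 8, 9} must be used), so Jack = 3.
The 7 still-open variables together cover exactly {2, 4, 5, 6, 7, 8, 9} — 7 values for 7 variables — and 8 appears only in Ivy's list, so Ivy = 8.
Hank, Grace, Alice between them cover only {4, 5, 7} — a naked triple. Remove those values from Erin, Liam.
So 9 goes to Erin.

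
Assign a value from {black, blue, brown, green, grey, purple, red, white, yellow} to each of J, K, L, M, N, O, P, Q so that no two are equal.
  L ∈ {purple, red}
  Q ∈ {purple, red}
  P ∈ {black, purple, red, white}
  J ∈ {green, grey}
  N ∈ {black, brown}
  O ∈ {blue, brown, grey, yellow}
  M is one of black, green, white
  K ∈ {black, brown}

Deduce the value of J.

The 2 variables K and N are confined to {black, brown}, which locks those values in; drop them from M, O, P.
The 2 variables L and Q are confined to {purple, red}, which locks those values in; drop them from P.
P's domain is down to {white}, so P = white. So M can't be white.
M must be green (only option left). Eliminate green elsewhere: J.
So J = grey.

grey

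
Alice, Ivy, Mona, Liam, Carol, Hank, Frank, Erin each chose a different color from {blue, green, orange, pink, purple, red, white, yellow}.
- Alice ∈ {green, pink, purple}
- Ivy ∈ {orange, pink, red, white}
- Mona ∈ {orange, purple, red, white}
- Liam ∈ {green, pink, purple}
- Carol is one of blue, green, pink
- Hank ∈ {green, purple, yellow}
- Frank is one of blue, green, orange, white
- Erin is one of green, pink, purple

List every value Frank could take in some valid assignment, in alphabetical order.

orange, white

The 8 variables together cover exactly {blue, green, orange, pink, purple, red, white, yellow} — 8 values for 8 variables — and yellow appears only in Hank's list, so Hank = yellow.
The 3 variables Alice, Liam, Erin are confined to {green, pink, purple}, which locks those values in; drop them from Ivy, Mona, Carol, Frank.
Carol has just one choice, so Carol = blue. So Frank can't be blue.
No further eliminations apply; Frank can still be any of orange, white.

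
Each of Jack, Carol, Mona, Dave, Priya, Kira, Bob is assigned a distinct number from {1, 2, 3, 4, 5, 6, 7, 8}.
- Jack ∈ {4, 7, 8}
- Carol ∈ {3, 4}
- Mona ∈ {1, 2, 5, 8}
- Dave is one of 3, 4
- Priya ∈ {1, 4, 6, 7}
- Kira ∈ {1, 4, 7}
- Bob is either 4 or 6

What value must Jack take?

The 2 variables Carol and Dave are confined to {3, 4}, which locks those values in; drop them from Jack, Priya, Kira, Bob.
Bob must be 6 (only option left). Strike 6 from Priya.
The 2 variables Priya and Kira are confined to {1, 7}, which locks those values in; drop them from Jack, Mona.
So Jack = 8.

8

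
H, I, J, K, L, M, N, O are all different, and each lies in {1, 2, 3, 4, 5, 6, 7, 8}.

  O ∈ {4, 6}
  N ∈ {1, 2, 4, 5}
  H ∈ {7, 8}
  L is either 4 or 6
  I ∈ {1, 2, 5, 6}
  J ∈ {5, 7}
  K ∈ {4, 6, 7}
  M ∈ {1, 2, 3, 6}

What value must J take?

Among the 8 variables, 3 fits only M (and all 8 values in {1, 2, 3, 4, 5, 6, 7, 8} must be used), so M = 3.
The 7 still-open variables together cover exactly {1, 2, 4, 5, 6, 7, 8} — 7 values for 7 variables — and 8 appears only in H's list, so H = 8.
The 2 variables L and O are confined to {4, 6}, which locks those values in; drop them from I, K, N.
K must be 7 (only option left). Remove 7 from J.
So J = 5.

5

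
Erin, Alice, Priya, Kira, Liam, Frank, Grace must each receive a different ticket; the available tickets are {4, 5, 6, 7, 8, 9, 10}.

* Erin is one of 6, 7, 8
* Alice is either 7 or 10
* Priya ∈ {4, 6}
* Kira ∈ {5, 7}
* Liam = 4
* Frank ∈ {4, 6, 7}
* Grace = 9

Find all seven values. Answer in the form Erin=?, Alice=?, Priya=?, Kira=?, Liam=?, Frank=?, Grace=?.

Erin=8, Alice=10, Priya=6, Kira=5, Liam=4, Frank=7, Grace=9

Liam's domain is down to {4}, so Liam = 4. So Priya, Frank can't be 4.
Grace must be 9 (only option left).
Priya has just one choice, so Priya = 6. So Erin, Frank can't be 6.
That leaves Frank = 7. Remove 7 from Erin, Alice, Kira.
Erin must be 8 (only option left).
Alice's domain is down to {10}, so Alice = 10.
Kira must be 5 (only option left).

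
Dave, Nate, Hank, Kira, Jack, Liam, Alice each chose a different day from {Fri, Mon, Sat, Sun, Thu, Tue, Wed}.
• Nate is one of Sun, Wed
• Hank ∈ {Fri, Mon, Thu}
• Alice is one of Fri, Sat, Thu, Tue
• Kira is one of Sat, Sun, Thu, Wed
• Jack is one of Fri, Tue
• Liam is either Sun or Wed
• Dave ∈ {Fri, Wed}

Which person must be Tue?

The 7 variables together cover exactly {Fri, Mon, Sat, Sun, Thu, Tue, Wed} — 7 values for 7 variables — and Mon appears only in Hank's list, so Hank = Mon.
The 2 variables Nate and Liam are confined to {Sun, Wed}, which locks those values in; drop them from Dave, Kira.
Dave must be Fri (only option left). So Jack, Alice can't be Fri.
So Tue goes to Jack.

Jack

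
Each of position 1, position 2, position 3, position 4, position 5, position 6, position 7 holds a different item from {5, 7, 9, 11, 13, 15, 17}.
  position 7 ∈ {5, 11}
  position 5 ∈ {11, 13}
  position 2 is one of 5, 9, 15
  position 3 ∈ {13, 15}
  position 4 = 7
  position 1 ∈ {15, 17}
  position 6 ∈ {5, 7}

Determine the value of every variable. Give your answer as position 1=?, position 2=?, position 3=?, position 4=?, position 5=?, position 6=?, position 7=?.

position 4 must be 7 (only option left). Remove 7 from position 6.
position 6's domain is down to {5}, so position 6 = 5. Strike 5 from position 2, position 7.
position 7 must be 11 (only option left). Eliminate 11 elsewhere: position 5.
That leaves position 5 = 13. Remove 13 from position 3.
position 3's domain is down to {15}, so position 3 = 15. Eliminate 15 elsewhere: position 1, position 2.
position 1 has just one choice, so position 1 = 17.
position 2 must be 9 (only option left).

position 1=17, position 2=9, position 3=15, position 4=7, position 5=13, position 6=5, position 7=11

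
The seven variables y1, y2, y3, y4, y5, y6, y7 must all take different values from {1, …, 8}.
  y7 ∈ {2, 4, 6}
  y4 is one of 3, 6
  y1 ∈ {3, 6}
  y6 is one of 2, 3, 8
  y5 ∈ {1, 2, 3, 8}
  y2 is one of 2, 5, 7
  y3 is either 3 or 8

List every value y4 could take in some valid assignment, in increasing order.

3, 6

y1 and y4 share exactly the 2 values {3, 6}; by pigeonhole those values go to them, so strike 3, 6 from y3, y5, y6, y7.
y3 must be 8 (only option left). Remove 8 from y5, y6.
y6's domain is down to {2}, so y6 = 2. Eliminate 2 elsewhere: y2, y5, y7.
y7 must be 4 (only option left).
y5 has just one choice, so y5 = 1.
No further eliminations apply; y4 can still be any of 3, 6.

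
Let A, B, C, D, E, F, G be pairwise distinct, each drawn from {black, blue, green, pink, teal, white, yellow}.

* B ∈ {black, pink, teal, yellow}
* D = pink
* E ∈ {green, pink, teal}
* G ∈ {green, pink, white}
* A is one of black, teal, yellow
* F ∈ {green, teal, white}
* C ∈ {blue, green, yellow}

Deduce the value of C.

D's domain is down to {pink}, so D = pink. So B, E, G can't be pink.
Among the 6 still-open variables, blue fits only C (and all 6 values in {black, blue, green, teal, white, yellow} must be used), so C = blue.

blue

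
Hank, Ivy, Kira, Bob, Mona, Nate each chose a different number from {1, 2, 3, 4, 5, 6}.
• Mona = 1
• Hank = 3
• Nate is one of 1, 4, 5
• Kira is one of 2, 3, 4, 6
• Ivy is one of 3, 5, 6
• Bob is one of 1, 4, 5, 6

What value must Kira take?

2

Hank must be 3 (only option left). Eliminate 3 elsewhere: Ivy, Kira.
Mona has just one choice, so Mona = 1. Eliminate 1 elsewhere: Bob, Nate.
The 4 still-open variables draw from only 4 values {2, 4, 5, 6}, so each is used; only Kira can be 2, hence Kira = 2.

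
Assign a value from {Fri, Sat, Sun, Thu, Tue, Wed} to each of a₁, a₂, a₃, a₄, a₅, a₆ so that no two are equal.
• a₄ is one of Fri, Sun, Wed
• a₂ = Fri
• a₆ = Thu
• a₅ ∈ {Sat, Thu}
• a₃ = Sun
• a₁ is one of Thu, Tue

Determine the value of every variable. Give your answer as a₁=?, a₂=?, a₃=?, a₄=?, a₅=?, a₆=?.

a₂ must be Fri (only option left). Strike Fri from a₄.
a₃ has just one choice, so a₃ = Sun. Eliminate Sun elsewhere: a₄.
a₄'s domain is down to {Wed}, so a₄ = Wed.
a₆ must be Thu (only option left). Eliminate Thu elsewhere: a₁, a₅.
That leaves a₁ = Tue.
a₅'s domain is down to {Sat}, so a₅ = Sat.

a₁=Tue, a₂=Fri, a₃=Sun, a₄=Wed, a₅=Sat, a₆=Thu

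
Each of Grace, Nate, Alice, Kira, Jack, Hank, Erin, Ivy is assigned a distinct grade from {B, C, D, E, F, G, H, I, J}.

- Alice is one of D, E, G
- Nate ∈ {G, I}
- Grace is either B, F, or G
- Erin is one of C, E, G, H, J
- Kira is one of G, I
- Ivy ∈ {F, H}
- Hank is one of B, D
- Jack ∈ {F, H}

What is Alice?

Nate and Kira between them cover only {G, I} — a naked pair. Remove those values from Grace, Alice, Erin.
Jack and Ivy between them cover only {F, H} — a naked pair. Remove those values from Grace, Erin.
That leaves Grace = B. Strike B from Hank.
Hank has just one choice, so Hank = D. Remove D from Alice.
So Alice = E.

E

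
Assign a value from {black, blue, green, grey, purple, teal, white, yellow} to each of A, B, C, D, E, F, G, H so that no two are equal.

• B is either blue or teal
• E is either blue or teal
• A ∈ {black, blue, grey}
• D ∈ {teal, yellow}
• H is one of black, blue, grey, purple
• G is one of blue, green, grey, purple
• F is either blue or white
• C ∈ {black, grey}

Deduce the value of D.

Among the 8 variables, green fits only G (and all 8 values in {black, blue, green, grey, purple, teal, white, yellow} must be used), so G = green.
Among the 7 still-open variables, purple fits only H (and all 7 values in {black, blue, grey, purple, teal, white, yellow} must be used), so H = purple.
The 6 still-open variables draw from only 6 values {black, blue, grey, teal, white, yellow}, so each is used; only F can be white, hence F = white.
The 5 still-open variables draw from only 5 values {black, blue, grey, teal, yellow}, so each is used; only D can be yellow, hence D = yellow.

yellow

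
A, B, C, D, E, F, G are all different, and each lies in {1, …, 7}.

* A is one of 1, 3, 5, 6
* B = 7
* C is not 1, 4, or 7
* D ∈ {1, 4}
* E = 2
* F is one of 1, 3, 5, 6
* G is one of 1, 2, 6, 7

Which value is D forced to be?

4

B's domain is down to {7}, so B = 7. So G can't be 7.
E must be 2 (only option left). Eliminate 2 elsewhere: C, G.
Among the 5 still-open variables, 4 fits only D (and all 5 values in {1, 3, 4, 5, 6} must be used), so D = 4.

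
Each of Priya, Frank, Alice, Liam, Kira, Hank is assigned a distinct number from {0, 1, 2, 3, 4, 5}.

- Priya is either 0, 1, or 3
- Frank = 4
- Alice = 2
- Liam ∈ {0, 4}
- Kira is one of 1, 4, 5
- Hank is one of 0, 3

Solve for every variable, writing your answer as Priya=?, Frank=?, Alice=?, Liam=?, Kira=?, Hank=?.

Priya=1, Frank=4, Alice=2, Liam=0, Kira=5, Hank=3

Frank's domain is down to {4}, so Frank = 4. So Liam, Kira can't be 4.
Alice has just one choice, so Alice = 2.
That leaves Liam = 0. Eliminate 0 elsewhere: Priya, Hank.
That leaves Hank = 3. Eliminate 3 elsewhere: Priya.
Priya has just one choice, so Priya = 1. Eliminate 1 elsewhere: Kira.
Kira must be 5 (only option left).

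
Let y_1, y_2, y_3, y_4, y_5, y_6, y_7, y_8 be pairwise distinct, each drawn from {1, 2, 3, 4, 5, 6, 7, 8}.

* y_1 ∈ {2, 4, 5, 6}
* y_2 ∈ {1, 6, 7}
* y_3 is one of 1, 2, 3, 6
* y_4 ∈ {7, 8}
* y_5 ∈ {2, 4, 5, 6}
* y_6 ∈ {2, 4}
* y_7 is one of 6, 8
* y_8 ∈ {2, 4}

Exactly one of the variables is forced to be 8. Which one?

The 8 variables together cover exactly {1, 2, 3, 4, 5, 6, 7, 8} — 8 values for 8 variables — and 3 appears only in y_3's list, so y_3 = 3.
Among the 7 still-open variables, 1 fits only y_2 (and all 7 values in {1, 2, 4, 5, 6, 7, 8} must be used), so y_2 = 1.
The 6 still-open variables together cover exactly {2, 4, 5, 6, 7, 8} — 6 values for 6 variables — and 7 appears only in y_4's list, so y_4 = 7.
The 5 still-open variables draw from only 5 values {2, 4, 5, 6, 8}, so each is used; only y_7 can be 8, hence y_7 = 8.

y_7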